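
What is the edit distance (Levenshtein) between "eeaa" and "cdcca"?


Computing edit distance: "eeaa" -> "cdcca"
DP table:
           c    d    c    c    a
      0    1    2    3    4    5
  e   1    1    2    3    4    5
  e   2    2    2    3    4    5
  a   3    3    3    3    4    4
  a   4    4    4    4    4    4
Edit distance = dp[4][5] = 4

4


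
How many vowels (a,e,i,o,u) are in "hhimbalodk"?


Input: hhimbalodk
Checking each character:
  'h' at position 0: consonant
  'h' at position 1: consonant
  'i' at position 2: vowel (running total: 1)
  'm' at position 3: consonant
  'b' at position 4: consonant
  'a' at position 5: vowel (running total: 2)
  'l' at position 6: consonant
  'o' at position 7: vowel (running total: 3)
  'd' at position 8: consonant
  'k' at position 9: consonant
Total vowels: 3

3


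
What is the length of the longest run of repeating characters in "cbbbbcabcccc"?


Input: "cbbbbcabcccc"
Scanning for longest run:
  Position 1 ('b'): new char, reset run to 1
  Position 2 ('b'): continues run of 'b', length=2
  Position 3 ('b'): continues run of 'b', length=3
  Position 4 ('b'): continues run of 'b', length=4
  Position 5 ('c'): new char, reset run to 1
  Position 6 ('a'): new char, reset run to 1
  Position 7 ('b'): new char, reset run to 1
  Position 8 ('c'): new char, reset run to 1
  Position 9 ('c'): continues run of 'c', length=2
  Position 10 ('c'): continues run of 'c', length=3
  Position 11 ('c'): continues run of 'c', length=4
Longest run: 'b' with length 4

4


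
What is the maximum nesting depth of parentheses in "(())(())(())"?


Input: "(())(())(())"
Tracking depth:
  Position 0 '(': depth becomes 1
  Position 1 '(': depth becomes 2
  Position 2 ')': depth becomes 1
  Position 3 ')': depth becomes 0
  Position 4 '(': depth becomes 1
  Position 5 '(': depth becomes 2
  Position 6 ')': depth becomes 1
  Position 7 ')': depth becomes 0
  Position 8 '(': depth becomes 1
  Position 9 '(': depth becomes 2
  Position 10 ')': depth becomes 1
  Position 11 ')': depth becomes 0
Maximum depth reached: 2

2


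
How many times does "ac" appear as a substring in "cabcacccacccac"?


Searching for "ac" in "cabcacccacccac"
Scanning each position:
  Position 0: "ca" => no
  Position 1: "ab" => no
  Position 2: "bc" => no
  Position 3: "ca" => no
  Position 4: "ac" => MATCH
  Position 5: "cc" => no
  Position 6: "cc" => no
  Position 7: "ca" => no
  Position 8: "ac" => MATCH
  Position 9: "cc" => no
  Position 10: "cc" => no
  Position 11: "ca" => no
  Position 12: "ac" => MATCH
Total occurrences: 3

3


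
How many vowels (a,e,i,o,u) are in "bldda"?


Input: bldda
Checking each character:
  'b' at position 0: consonant
  'l' at position 1: consonant
  'd' at position 2: consonant
  'd' at position 3: consonant
  'a' at position 4: vowel (running total: 1)
Total vowels: 1

1


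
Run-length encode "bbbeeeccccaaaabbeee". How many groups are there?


Input: bbbeeeccccaaaabbeee
Scanning for consecutive runs:
  Group 1: 'b' x 3 (positions 0-2)
  Group 2: 'e' x 3 (positions 3-5)
  Group 3: 'c' x 4 (positions 6-9)
  Group 4: 'a' x 4 (positions 10-13)
  Group 5: 'b' x 2 (positions 14-15)
  Group 6: 'e' x 3 (positions 16-18)
Total groups: 6

6


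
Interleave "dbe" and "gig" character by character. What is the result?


Interleaving "dbe" and "gig":
  Position 0: 'd' from first, 'g' from second => "dg"
  Position 1: 'b' from first, 'i' from second => "bi"
  Position 2: 'e' from first, 'g' from second => "eg"
Result: dgbieg

dgbieg


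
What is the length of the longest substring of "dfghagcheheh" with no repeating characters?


Input: "dfghagcheheh"
Sliding window (track last position of each char):
  Position 0 ('d'): window [0,0] length 1 -- new best
  Position 1 ('f'): window [0,1] length 2 -- new best
  Position 2 ('g'): window [0,2] length 3 -- new best
  Position 3 ('h'): window [0,3] length 4 -- new best
  Position 4 ('a'): window [0,4] length 5 -- new best
  Position 5 ('g'): repeat (last at 2), move window start to 3
  Position 5 ('g'): window [3,5] length 3
  Position 6 ('c'): window [3,6] length 4
  Position 7 ('h'): repeat (last at 3), move window start to 4
  Position 7 ('h'): window [4,7] length 4
  Position 8 ('e'): window [4,8] length 5
  Position 9 ('h'): repeat (last at 7), move window start to 8
  Position 9 ('h'): window [8,9] length 2
  Position 10 ('e'): repeat (last at 8), move window start to 9
  Position 10 ('e'): window [9,10] length 2
  Position 11 ('h'): repeat (last at 9), move window start to 10
  Position 11 ('h'): window [10,11] length 2
Longest substring with no repeats: "dfgha" with length 5

5


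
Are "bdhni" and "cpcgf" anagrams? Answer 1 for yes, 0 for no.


Strings: "bdhni", "cpcgf"
Sorted first:  bdhin
Sorted second: ccfgp
Differ at position 0: 'b' vs 'c' => not anagrams

0


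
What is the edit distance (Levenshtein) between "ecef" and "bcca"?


Computing edit distance: "ecef" -> "bcca"
DP table:
           b    c    c    a
      0    1    2    3    4
  e   1    1    2    3    4
  c   2    2    1    2    3
  e   3    3    2    2    3
  f   4    4    3    3    3
Edit distance = dp[4][4] = 3

3


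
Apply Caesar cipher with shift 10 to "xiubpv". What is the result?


Caesar cipher: shift "xiubpv" by 10
  'x' (pos 23) + 10 = pos 7 = 'h'
  'i' (pos 8) + 10 = pos 18 = 's'
  'u' (pos 20) + 10 = pos 4 = 'e'
  'b' (pos 1) + 10 = pos 11 = 'l'
  'p' (pos 15) + 10 = pos 25 = 'z'
  'v' (pos 21) + 10 = pos 5 = 'f'
Result: hselzf

hselzf


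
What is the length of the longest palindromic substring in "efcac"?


Input: "efcac"
Checking substrings for palindromes:
  [2:5] "cac" (len 3) => palindrome
Longest palindromic substring: "cac" with length 3

3


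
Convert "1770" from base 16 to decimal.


Input: "1770" in base 16
Positional expansion:
  Digit '1' (value 1) x 16^3 = 4096
  Digit '7' (value 7) x 16^2 = 1792
  Digit '7' (value 7) x 16^1 = 112
  Digit '0' (value 0) x 16^0 = 0
Sum = 6000

6000


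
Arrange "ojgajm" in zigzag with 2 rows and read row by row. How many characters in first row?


Zigzag "ojgajm" into 2 rows:
Placing characters:
  'o' => row 0
  'j' => row 1
  'g' => row 0
  'a' => row 1
  'j' => row 0
  'm' => row 1
Rows:
  Row 0: "ogj"
  Row 1: "jam"
First row length: 3

3


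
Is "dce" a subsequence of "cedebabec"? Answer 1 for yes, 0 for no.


Check if "dce" is a subsequence of "cedebabec"
Greedy scan:
  Position 0 ('c'): no match needed
  Position 1 ('e'): no match needed
  Position 2 ('d'): matches sub[0] = 'd'
  Position 3 ('e'): no match needed
  Position 4 ('b'): no match needed
  Position 5 ('a'): no match needed
  Position 6 ('b'): no match needed
  Position 7 ('e'): no match needed
  Position 8 ('c'): matches sub[1] = 'c'
Only matched 2/3 characters => not a subsequence

0


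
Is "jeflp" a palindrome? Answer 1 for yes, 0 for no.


Input: jeflp
Reversed: plfej
  Compare pos 0 ('j') with pos 4 ('p'): MISMATCH
  Compare pos 1 ('e') with pos 3 ('l'): MISMATCH
Result: not a palindrome

0


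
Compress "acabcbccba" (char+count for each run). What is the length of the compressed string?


Input: acabcbccba
Runs:
  'a' x 1 => "a1"
  'c' x 1 => "c1"
  'a' x 1 => "a1"
  'b' x 1 => "b1"
  'c' x 1 => "c1"
  'b' x 1 => "b1"
  'c' x 2 => "c2"
  'b' x 1 => "b1"
  'a' x 1 => "a1"
Compressed: "a1c1a1b1c1b1c2b1a1"
Compressed length: 18

18


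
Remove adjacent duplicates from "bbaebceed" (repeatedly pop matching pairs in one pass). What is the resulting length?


Input: bbaebceed
Stack-based adjacent duplicate removal:
  Read 'b': push. Stack: b
  Read 'b': matches stack top 'b' => pop. Stack: (empty)
  Read 'a': push. Stack: a
  Read 'e': push. Stack: ae
  Read 'b': push. Stack: aeb
  Read 'c': push. Stack: aebc
  Read 'e': push. Stack: aebce
  Read 'e': matches stack top 'e' => pop. Stack: aebc
  Read 'd': push. Stack: aebcd
Final stack: "aebcd" (length 5)

5


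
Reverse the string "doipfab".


Input: doipfab
Reading characters right to left:
  Position 6: 'b'
  Position 5: 'a'
  Position 4: 'f'
  Position 3: 'p'
  Position 2: 'i'
  Position 1: 'o'
  Position 0: 'd'
Reversed: bafpiod

bafpiod


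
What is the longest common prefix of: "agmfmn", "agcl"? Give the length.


Words: agmfmn, agcl
  Position 0: all 'a' => match
  Position 1: all 'g' => match
  Position 2: ('m', 'c') => mismatch, stop
LCP = "ag" (length 2)

2


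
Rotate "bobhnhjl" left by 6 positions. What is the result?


Input: "bobhnhjl", rotate left by 6
First 6 characters: "bobhnh"
Remaining characters: "jl"
Concatenate remaining + first: "jl" + "bobhnh" = "jlbobhnh"

jlbobhnh


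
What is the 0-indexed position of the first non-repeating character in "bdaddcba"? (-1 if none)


Input: bdaddcba
Character frequencies:
  'a': 2
  'b': 2
  'c': 1
  'd': 3
Scanning left to right for freq == 1:
  Position 0 ('b'): freq=2, skip
  Position 1 ('d'): freq=3, skip
  Position 2 ('a'): freq=2, skip
  Position 3 ('d'): freq=3, skip
  Position 4 ('d'): freq=3, skip
  Position 5 ('c'): unique! => answer = 5

5


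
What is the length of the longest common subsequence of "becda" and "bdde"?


LCS of "becda" and "bdde"
DP table:
           b    d    d    e
      0    0    0    0    0
  b   0    1    1    1    1
  e   0    1    1    1    2
  c   0    1    1    1    2
  d   0    1    2    2    2
  a   0    1    2    2    2
LCS length = dp[5][4] = 2

2


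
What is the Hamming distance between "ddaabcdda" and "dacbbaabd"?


Comparing "ddaabcdda" and "dacbbaabd" position by position:
  Position 0: 'd' vs 'd' => same
  Position 1: 'd' vs 'a' => differ
  Position 2: 'a' vs 'c' => differ
  Position 3: 'a' vs 'b' => differ
  Position 4: 'b' vs 'b' => same
  Position 5: 'c' vs 'a' => differ
  Position 6: 'd' vs 'a' => differ
  Position 7: 'd' vs 'b' => differ
  Position 8: 'a' vs 'd' => differ
Total differences (Hamming distance): 7

7


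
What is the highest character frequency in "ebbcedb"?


Input: ebbcedb
Character counts:
  'b': 3
  'c': 1
  'd': 1
  'e': 2
Maximum frequency: 3

3


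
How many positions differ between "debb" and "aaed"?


Comparing "debb" and "aaed" position by position:
  Position 0: 'd' vs 'a' => DIFFER
  Position 1: 'e' vs 'a' => DIFFER
  Position 2: 'b' vs 'e' => DIFFER
  Position 3: 'b' vs 'd' => DIFFER
Positions that differ: 4

4


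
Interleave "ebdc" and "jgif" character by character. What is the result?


Interleaving "ebdc" and "jgif":
  Position 0: 'e' from first, 'j' from second => "ej"
  Position 1: 'b' from first, 'g' from second => "bg"
  Position 2: 'd' from first, 'i' from second => "di"
  Position 3: 'c' from first, 'f' from second => "cf"
Result: ejbgdicf

ejbgdicf


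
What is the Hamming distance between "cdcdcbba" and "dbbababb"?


Comparing "cdcdcbba" and "dbbababb" position by position:
  Position 0: 'c' vs 'd' => differ
  Position 1: 'd' vs 'b' => differ
  Position 2: 'c' vs 'b' => differ
  Position 3: 'd' vs 'a' => differ
  Position 4: 'c' vs 'b' => differ
  Position 5: 'b' vs 'a' => differ
  Position 6: 'b' vs 'b' => same
  Position 7: 'a' vs 'b' => differ
Total differences (Hamming distance): 7

7


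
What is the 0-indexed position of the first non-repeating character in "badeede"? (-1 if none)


Input: badeede
Character frequencies:
  'a': 1
  'b': 1
  'd': 2
  'e': 3
Scanning left to right for freq == 1:
  Position 0 ('b'): unique! => answer = 0

0


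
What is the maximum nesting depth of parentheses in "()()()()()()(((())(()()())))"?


Input: "()()()()()()(((())(()()())))"
Tracking depth:
  Position 0 '(': depth becomes 1
  Position 1 ')': depth becomes 0
  Position 2 '(': depth becomes 1
  Position 3 ')': depth becomes 0
  Position 4 '(': depth becomes 1
  Position 5 ')': depth becomes 0
  Position 6 '(': depth becomes 1
  Position 7 ')': depth becomes 0
  Position 8 '(': depth becomes 1
  Position 9 ')': depth becomes 0
  Position 10 '(': depth becomes 1
  Position 11 ')': depth becomes 0
  Position 12 '(': depth becomes 1
  Position 13 '(': depth becomes 2
  Position 14 '(': depth becomes 3
  Position 15 '(': depth becomes 4
  Position 16 ')': depth becomes 3
  Position 17 ')': depth becomes 2
  Position 18 '(': depth becomes 3
  Position 19 '(': depth becomes 4
  Position 20 ')': depth becomes 3
  Position 21 '(': depth becomes 4
  Position 22 ')': depth becomes 3
  Position 23 '(': depth becomes 4
  Position 24 ')': depth becomes 3
  Position 25 ')': depth becomes 2
  Position 26 ')': depth becomes 1
  Position 27 ')': depth becomes 0
Maximum depth reached: 4

4


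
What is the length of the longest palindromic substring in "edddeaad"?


Input: "edddeaad"
Checking substrings for palindromes:
  [0:5] "eddde" (len 5) => palindrome
  [1:4] "ddd" (len 3) => palindrome
  [1:3] "dd" (len 2) => palindrome
  [2:4] "dd" (len 2) => palindrome
  [5:7] "aa" (len 2) => palindrome
Longest palindromic substring: "eddde" with length 5

5


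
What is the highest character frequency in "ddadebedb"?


Input: ddadebedb
Character counts:
  'a': 1
  'b': 2
  'd': 4
  'e': 2
Maximum frequency: 4

4


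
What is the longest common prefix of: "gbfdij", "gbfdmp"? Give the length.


Words: gbfdij, gbfdmp
  Position 0: all 'g' => match
  Position 1: all 'b' => match
  Position 2: all 'f' => match
  Position 3: all 'd' => match
  Position 4: ('i', 'm') => mismatch, stop
LCP = "gbfd" (length 4)

4


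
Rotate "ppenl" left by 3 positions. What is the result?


Input: "ppenl", rotate left by 3
First 3 characters: "ppe"
Remaining characters: "nl"
Concatenate remaining + first: "nl" + "ppe" = "nlppe"

nlppe


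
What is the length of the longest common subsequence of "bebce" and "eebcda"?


LCS of "bebce" and "eebcda"
DP table:
           e    e    b    c    d    a
      0    0    0    0    0    0    0
  b   0    0    0    1    1    1    1
  e   0    1    1    1    1    1    1
  b   0    1    1    2    2    2    2
  c   0    1    1    2    3    3    3
  e   0    1    2    2    3    3    3
LCS length = dp[5][6] = 3

3


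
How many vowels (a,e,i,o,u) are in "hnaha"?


Input: hnaha
Checking each character:
  'h' at position 0: consonant
  'n' at position 1: consonant
  'a' at position 2: vowel (running total: 1)
  'h' at position 3: consonant
  'a' at position 4: vowel (running total: 2)
Total vowels: 2

2


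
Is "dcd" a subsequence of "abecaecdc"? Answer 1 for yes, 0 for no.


Check if "dcd" is a subsequence of "abecaecdc"
Greedy scan:
  Position 0 ('a'): no match needed
  Position 1 ('b'): no match needed
  Position 2 ('e'): no match needed
  Position 3 ('c'): no match needed
  Position 4 ('a'): no match needed
  Position 5 ('e'): no match needed
  Position 6 ('c'): no match needed
  Position 7 ('d'): matches sub[0] = 'd'
  Position 8 ('c'): matches sub[1] = 'c'
Only matched 2/3 characters => not a subsequence

0


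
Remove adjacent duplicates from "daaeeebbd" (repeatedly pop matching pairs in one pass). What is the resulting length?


Input: daaeeebbd
Stack-based adjacent duplicate removal:
  Read 'd': push. Stack: d
  Read 'a': push. Stack: da
  Read 'a': matches stack top 'a' => pop. Stack: d
  Read 'e': push. Stack: de
  Read 'e': matches stack top 'e' => pop. Stack: d
  Read 'e': push. Stack: de
  Read 'b': push. Stack: deb
  Read 'b': matches stack top 'b' => pop. Stack: de
  Read 'd': push. Stack: ded
Final stack: "ded" (length 3)

3


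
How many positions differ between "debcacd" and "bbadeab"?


Comparing "debcacd" and "bbadeab" position by position:
  Position 0: 'd' vs 'b' => DIFFER
  Position 1: 'e' vs 'b' => DIFFER
  Position 2: 'b' vs 'a' => DIFFER
  Position 3: 'c' vs 'd' => DIFFER
  Position 4: 'a' vs 'e' => DIFFER
  Position 5: 'c' vs 'a' => DIFFER
  Position 6: 'd' vs 'b' => DIFFER
Positions that differ: 7

7


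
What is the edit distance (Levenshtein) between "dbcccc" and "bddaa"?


Computing edit distance: "dbcccc" -> "bddaa"
DP table:
           b    d    d    a    a
      0    1    2    3    4    5
  d   1    1    1    2    3    4
  b   2    1    2    2    3    4
  c   3    2    2    3    3    4
  c   4    3    3    3    4    4
  c   5    4    4    4    4    5
  c   6    5    5    5    5    5
Edit distance = dp[6][5] = 5

5


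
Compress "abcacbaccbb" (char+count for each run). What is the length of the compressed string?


Input: abcacbaccbb
Runs:
  'a' x 1 => "a1"
  'b' x 1 => "b1"
  'c' x 1 => "c1"
  'a' x 1 => "a1"
  'c' x 1 => "c1"
  'b' x 1 => "b1"
  'a' x 1 => "a1"
  'c' x 2 => "c2"
  'b' x 2 => "b2"
Compressed: "a1b1c1a1c1b1a1c2b2"
Compressed length: 18

18


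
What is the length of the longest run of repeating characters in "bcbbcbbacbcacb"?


Input: "bcbbcbbacbcacb"
Scanning for longest run:
  Position 1 ('c'): new char, reset run to 1
  Position 2 ('b'): new char, reset run to 1
  Position 3 ('b'): continues run of 'b', length=2
  Position 4 ('c'): new char, reset run to 1
  Position 5 ('b'): new char, reset run to 1
  Position 6 ('b'): continues run of 'b', length=2
  Position 7 ('a'): new char, reset run to 1
  Position 8 ('c'): new char, reset run to 1
  Position 9 ('b'): new char, reset run to 1
  Position 10 ('c'): new char, reset run to 1
  Position 11 ('a'): new char, reset run to 1
  Position 12 ('c'): new char, reset run to 1
  Position 13 ('b'): new char, reset run to 1
Longest run: 'b' with length 2

2


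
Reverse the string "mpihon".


Input: mpihon
Reading characters right to left:
  Position 5: 'n'
  Position 4: 'o'
  Position 3: 'h'
  Position 2: 'i'
  Position 1: 'p'
  Position 0: 'm'
Reversed: nohipm

nohipm


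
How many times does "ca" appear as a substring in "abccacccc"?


Searching for "ca" in "abccacccc"
Scanning each position:
  Position 0: "ab" => no
  Position 1: "bc" => no
  Position 2: "cc" => no
  Position 3: "ca" => MATCH
  Position 4: "ac" => no
  Position 5: "cc" => no
  Position 6: "cc" => no
  Position 7: "cc" => no
Total occurrences: 1

1


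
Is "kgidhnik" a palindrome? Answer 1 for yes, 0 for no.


Input: kgidhnik
Reversed: kinhdigk
  Compare pos 0 ('k') with pos 7 ('k'): match
  Compare pos 1 ('g') with pos 6 ('i'): MISMATCH
  Compare pos 2 ('i') with pos 5 ('n'): MISMATCH
  Compare pos 3 ('d') with pos 4 ('h'): MISMATCH
Result: not a palindrome

0


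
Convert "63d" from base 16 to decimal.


Input: "63d" in base 16
Positional expansion:
  Digit '6' (value 6) x 16^2 = 1536
  Digit '3' (value 3) x 16^1 = 48
  Digit 'd' (value 13) x 16^0 = 13
Sum = 1597

1597


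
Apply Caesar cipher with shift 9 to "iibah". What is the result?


Caesar cipher: shift "iibah" by 9
  'i' (pos 8) + 9 = pos 17 = 'r'
  'i' (pos 8) + 9 = pos 17 = 'r'
  'b' (pos 1) + 9 = pos 10 = 'k'
  'a' (pos 0) + 9 = pos 9 = 'j'
  'h' (pos 7) + 9 = pos 16 = 'q'
Result: rrkjq

rrkjq


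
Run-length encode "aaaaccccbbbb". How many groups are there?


Input: aaaaccccbbbb
Scanning for consecutive runs:
  Group 1: 'a' x 4 (positions 0-3)
  Group 2: 'c' x 4 (positions 4-7)
  Group 3: 'b' x 4 (positions 8-11)
Total groups: 3

3


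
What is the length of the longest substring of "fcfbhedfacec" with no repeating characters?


Input: "fcfbhedfacec"
Sliding window (track last position of each char):
  Position 0 ('f'): window [0,0] length 1 -- new best
  Position 1 ('c'): window [0,1] length 2 -- new best
  Position 2 ('f'): repeat (last at 0), move window start to 1
  Position 2 ('f'): window [1,2] length 2
  Position 3 ('b'): window [1,3] length 3 -- new best
  Position 4 ('h'): window [1,4] length 4 -- new best
  Position 5 ('e'): window [1,5] length 5 -- new best
  Position 6 ('d'): window [1,6] length 6 -- new best
  Position 7 ('f'): repeat (last at 2), move window start to 3
  Position 7 ('f'): window [3,7] length 5
  Position 8 ('a'): window [3,8] length 6
  Position 9 ('c'): window [3,9] length 7 -- new best
  Position 10 ('e'): repeat (last at 5), move window start to 6
  Position 10 ('e'): window [6,10] length 5
  Position 11 ('c'): repeat (last at 9), move window start to 10
  Position 11 ('c'): window [10,11] length 2
Longest substring with no repeats: "bhedfac" with length 7

7


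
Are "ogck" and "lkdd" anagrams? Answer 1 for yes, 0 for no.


Strings: "ogck", "lkdd"
Sorted first:  cgko
Sorted second: ddkl
Differ at position 0: 'c' vs 'd' => not anagrams

0


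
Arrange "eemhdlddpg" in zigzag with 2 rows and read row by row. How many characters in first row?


Zigzag "eemhdlddpg" into 2 rows:
Placing characters:
  'e' => row 0
  'e' => row 1
  'm' => row 0
  'h' => row 1
  'd' => row 0
  'l' => row 1
  'd' => row 0
  'd' => row 1
  'p' => row 0
  'g' => row 1
Rows:
  Row 0: "emddp"
  Row 1: "ehldg"
First row length: 5

5


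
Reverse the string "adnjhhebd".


Input: adnjhhebd
Reading characters right to left:
  Position 8: 'd'
  Position 7: 'b'
  Position 6: 'e'
  Position 5: 'h'
  Position 4: 'h'
  Position 3: 'j'
  Position 2: 'n'
  Position 1: 'd'
  Position 0: 'a'
Reversed: dbehhjnda

dbehhjnda


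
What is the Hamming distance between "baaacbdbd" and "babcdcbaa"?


Comparing "baaacbdbd" and "babcdcbaa" position by position:
  Position 0: 'b' vs 'b' => same
  Position 1: 'a' vs 'a' => same
  Position 2: 'a' vs 'b' => differ
  Position 3: 'a' vs 'c' => differ
  Position 4: 'c' vs 'd' => differ
  Position 5: 'b' vs 'c' => differ
  Position 6: 'd' vs 'b' => differ
  Position 7: 'b' vs 'a' => differ
  Position 8: 'd' vs 'a' => differ
Total differences (Hamming distance): 7

7


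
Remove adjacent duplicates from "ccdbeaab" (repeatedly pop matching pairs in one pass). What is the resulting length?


Input: ccdbeaab
Stack-based adjacent duplicate removal:
  Read 'c': push. Stack: c
  Read 'c': matches stack top 'c' => pop. Stack: (empty)
  Read 'd': push. Stack: d
  Read 'b': push. Stack: db
  Read 'e': push. Stack: dbe
  Read 'a': push. Stack: dbea
  Read 'a': matches stack top 'a' => pop. Stack: dbe
  Read 'b': push. Stack: dbeb
Final stack: "dbeb" (length 4)

4


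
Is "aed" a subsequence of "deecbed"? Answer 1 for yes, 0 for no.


Check if "aed" is a subsequence of "deecbed"
Greedy scan:
  Position 0 ('d'): no match needed
  Position 1 ('e'): no match needed
  Position 2 ('e'): no match needed
  Position 3 ('c'): no match needed
  Position 4 ('b'): no match needed
  Position 5 ('e'): no match needed
  Position 6 ('d'): no match needed
Only matched 0/3 characters => not a subsequence

0


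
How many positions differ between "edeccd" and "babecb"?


Comparing "edeccd" and "babecb" position by position:
  Position 0: 'e' vs 'b' => DIFFER
  Position 1: 'd' vs 'a' => DIFFER
  Position 2: 'e' vs 'b' => DIFFER
  Position 3: 'c' vs 'e' => DIFFER
  Position 4: 'c' vs 'c' => same
  Position 5: 'd' vs 'b' => DIFFER
Positions that differ: 5

5


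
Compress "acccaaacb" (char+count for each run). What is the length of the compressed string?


Input: acccaaacb
Runs:
  'a' x 1 => "a1"
  'c' x 3 => "c3"
  'a' x 3 => "a3"
  'c' x 1 => "c1"
  'b' x 1 => "b1"
Compressed: "a1c3a3c1b1"
Compressed length: 10

10


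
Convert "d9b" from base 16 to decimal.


Input: "d9b" in base 16
Positional expansion:
  Digit 'd' (value 13) x 16^2 = 3328
  Digit '9' (value 9) x 16^1 = 144
  Digit 'b' (value 11) x 16^0 = 11
Sum = 3483

3483


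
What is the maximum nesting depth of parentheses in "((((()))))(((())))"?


Input: "((((()))))(((())))"
Tracking depth:
  Position 0 '(': depth becomes 1
  Position 1 '(': depth becomes 2
  Position 2 '(': depth becomes 3
  Position 3 '(': depth becomes 4
  Position 4 '(': depth becomes 5
  Position 5 ')': depth becomes 4
  Position 6 ')': depth becomes 3
  Position 7 ')': depth becomes 2
  Position 8 ')': depth becomes 1
  Position 9 ')': depth becomes 0
  Position 10 '(': depth becomes 1
  Position 11 '(': depth becomes 2
  Position 12 '(': depth becomes 3
  Position 13 '(': depth becomes 4
  Position 14 ')': depth becomes 3
  Position 15 ')': depth becomes 2
  Position 16 ')': depth becomes 1
  Position 17 ')': depth becomes 0
Maximum depth reached: 5

5


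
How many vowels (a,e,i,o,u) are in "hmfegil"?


Input: hmfegil
Checking each character:
  'h' at position 0: consonant
  'm' at position 1: consonant
  'f' at position 2: consonant
  'e' at position 3: vowel (running total: 1)
  'g' at position 4: consonant
  'i' at position 5: vowel (running total: 2)
  'l' at position 6: consonant
Total vowels: 2

2


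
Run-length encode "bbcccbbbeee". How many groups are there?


Input: bbcccbbbeee
Scanning for consecutive runs:
  Group 1: 'b' x 2 (positions 0-1)
  Group 2: 'c' x 3 (positions 2-4)
  Group 3: 'b' x 3 (positions 5-7)
  Group 4: 'e' x 3 (positions 8-10)
Total groups: 4

4


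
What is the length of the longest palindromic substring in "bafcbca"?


Input: "bafcbca"
Checking substrings for palindromes:
  [3:6] "cbc" (len 3) => palindrome
Longest palindromic substring: "cbc" with length 3

3


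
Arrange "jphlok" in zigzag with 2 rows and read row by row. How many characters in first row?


Zigzag "jphlok" into 2 rows:
Placing characters:
  'j' => row 0
  'p' => row 1
  'h' => row 0
  'l' => row 1
  'o' => row 0
  'k' => row 1
Rows:
  Row 0: "jho"
  Row 1: "plk"
First row length: 3

3


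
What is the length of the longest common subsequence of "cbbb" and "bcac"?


LCS of "cbbb" and "bcac"
DP table:
           b    c    a    c
      0    0    0    0    0
  c   0    0    1    1    1
  b   0    1    1    1    1
  b   0    1    1    1    1
  b   0    1    1    1    1
LCS length = dp[4][4] = 1

1


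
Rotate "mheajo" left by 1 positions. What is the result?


Input: "mheajo", rotate left by 1
First 1 characters: "m"
Remaining characters: "heajo"
Concatenate remaining + first: "heajo" + "m" = "heajom"

heajom


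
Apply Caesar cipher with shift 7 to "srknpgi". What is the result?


Caesar cipher: shift "srknpgi" by 7
  's' (pos 18) + 7 = pos 25 = 'z'
  'r' (pos 17) + 7 = pos 24 = 'y'
  'k' (pos 10) + 7 = pos 17 = 'r'
  'n' (pos 13) + 7 = pos 20 = 'u'
  'p' (pos 15) + 7 = pos 22 = 'w'
  'g' (pos 6) + 7 = pos 13 = 'n'
  'i' (pos 8) + 7 = pos 15 = 'p'
Result: zyruwnp

zyruwnp


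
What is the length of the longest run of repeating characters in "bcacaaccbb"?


Input: "bcacaaccbb"
Scanning for longest run:
  Position 1 ('c'): new char, reset run to 1
  Position 2 ('a'): new char, reset run to 1
  Position 3 ('c'): new char, reset run to 1
  Position 4 ('a'): new char, reset run to 1
  Position 5 ('a'): continues run of 'a', length=2
  Position 6 ('c'): new char, reset run to 1
  Position 7 ('c'): continues run of 'c', length=2
  Position 8 ('b'): new char, reset run to 1
  Position 9 ('b'): continues run of 'b', length=2
Longest run: 'a' with length 2

2


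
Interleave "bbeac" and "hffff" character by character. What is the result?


Interleaving "bbeac" and "hffff":
  Position 0: 'b' from first, 'h' from second => "bh"
  Position 1: 'b' from first, 'f' from second => "bf"
  Position 2: 'e' from first, 'f' from second => "ef"
  Position 3: 'a' from first, 'f' from second => "af"
  Position 4: 'c' from first, 'f' from second => "cf"
Result: bhbfefafcf

bhbfefafcf


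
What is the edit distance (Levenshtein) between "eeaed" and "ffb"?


Computing edit distance: "eeaed" -> "ffb"
DP table:
           f    f    b
      0    1    2    3
  e   1    1    2    3
  e   2    2    2    3
  a   3    3    3    3
  e   4    4    4    4
  d   5    5    5    5
Edit distance = dp[5][3] = 5

5


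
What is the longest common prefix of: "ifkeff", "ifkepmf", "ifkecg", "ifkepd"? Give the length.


Words: ifkeff, ifkepmf, ifkecg, ifkepd
  Position 0: all 'i' => match
  Position 1: all 'f' => match
  Position 2: all 'k' => match
  Position 3: all 'e' => match
  Position 4: ('f', 'p', 'c', 'p') => mismatch, stop
LCP = "ifke" (length 4)

4


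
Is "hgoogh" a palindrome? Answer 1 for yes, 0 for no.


Input: hgoogh
Reversed: hgoogh
  Compare pos 0 ('h') with pos 5 ('h'): match
  Compare pos 1 ('g') with pos 4 ('g'): match
  Compare pos 2 ('o') with pos 3 ('o'): match
Result: palindrome

1


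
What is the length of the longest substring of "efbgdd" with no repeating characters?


Input: "efbgdd"
Sliding window (track last position of each char):
  Position 0 ('e'): window [0,0] length 1 -- new best
  Position 1 ('f'): window [0,1] length 2 -- new best
  Position 2 ('b'): window [0,2] length 3 -- new best
  Position 3 ('g'): window [0,3] length 4 -- new best
  Position 4 ('d'): window [0,4] length 5 -- new best
  Position 5 ('d'): repeat (last at 4), move window start to 5
  Position 5 ('d'): window [5,5] length 1
Longest substring with no repeats: "efbgd" with length 5

5


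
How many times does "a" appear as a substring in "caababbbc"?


Searching for "a" in "caababbbc"
Scanning each position:
  Position 0: "c" => no
  Position 1: "a" => MATCH
  Position 2: "a" => MATCH
  Position 3: "b" => no
  Position 4: "a" => MATCH
  Position 5: "b" => no
  Position 6: "b" => no
  Position 7: "b" => no
  Position 8: "c" => no
Total occurrences: 3

3


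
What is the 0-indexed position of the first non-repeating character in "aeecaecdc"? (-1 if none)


Input: aeecaecdc
Character frequencies:
  'a': 2
  'c': 3
  'd': 1
  'e': 3
Scanning left to right for freq == 1:
  Position 0 ('a'): freq=2, skip
  Position 1 ('e'): freq=3, skip
  Position 2 ('e'): freq=3, skip
  Position 3 ('c'): freq=3, skip
  Position 4 ('a'): freq=2, skip
  Position 5 ('e'): freq=3, skip
  Position 6 ('c'): freq=3, skip
  Position 7 ('d'): unique! => answer = 7

7


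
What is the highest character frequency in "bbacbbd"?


Input: bbacbbd
Character counts:
  'a': 1
  'b': 4
  'c': 1
  'd': 1
Maximum frequency: 4

4


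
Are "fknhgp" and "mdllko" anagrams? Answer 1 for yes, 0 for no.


Strings: "fknhgp", "mdllko"
Sorted first:  fghknp
Sorted second: dkllmo
Differ at position 0: 'f' vs 'd' => not anagrams

0


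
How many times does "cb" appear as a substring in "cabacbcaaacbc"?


Searching for "cb" in "cabacbcaaacbc"
Scanning each position:
  Position 0: "ca" => no
  Position 1: "ab" => no
  Position 2: "ba" => no
  Position 3: "ac" => no
  Position 4: "cb" => MATCH
  Position 5: "bc" => no
  Position 6: "ca" => no
  Position 7: "aa" => no
  Position 8: "aa" => no
  Position 9: "ac" => no
  Position 10: "cb" => MATCH
  Position 11: "bc" => no
Total occurrences: 2

2


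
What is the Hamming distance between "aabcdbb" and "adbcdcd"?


Comparing "aabcdbb" and "adbcdcd" position by position:
  Position 0: 'a' vs 'a' => same
  Position 1: 'a' vs 'd' => differ
  Position 2: 'b' vs 'b' => same
  Position 3: 'c' vs 'c' => same
  Position 4: 'd' vs 'd' => same
  Position 5: 'b' vs 'c' => differ
  Position 6: 'b' vs 'd' => differ
Total differences (Hamming distance): 3

3


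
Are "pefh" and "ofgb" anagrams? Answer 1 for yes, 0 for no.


Strings: "pefh", "ofgb"
Sorted first:  efhp
Sorted second: bfgo
Differ at position 0: 'e' vs 'b' => not anagrams

0


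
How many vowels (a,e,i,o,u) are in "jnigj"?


Input: jnigj
Checking each character:
  'j' at position 0: consonant
  'n' at position 1: consonant
  'i' at position 2: vowel (running total: 1)
  'g' at position 3: consonant
  'j' at position 4: consonant
Total vowels: 1

1


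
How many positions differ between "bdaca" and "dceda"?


Comparing "bdaca" and "dceda" position by position:
  Position 0: 'b' vs 'd' => DIFFER
  Position 1: 'd' vs 'c' => DIFFER
  Position 2: 'a' vs 'e' => DIFFER
  Position 3: 'c' vs 'd' => DIFFER
  Position 4: 'a' vs 'a' => same
Positions that differ: 4

4


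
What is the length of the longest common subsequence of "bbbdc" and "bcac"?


LCS of "bbbdc" and "bcac"
DP table:
           b    c    a    c
      0    0    0    0    0
  b   0    1    1    1    1
  b   0    1    1    1    1
  b   0    1    1    1    1
  d   0    1    1    1    1
  c   0    1    2    2    2
LCS length = dp[5][4] = 2

2


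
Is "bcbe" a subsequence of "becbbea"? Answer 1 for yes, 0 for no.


Check if "bcbe" is a subsequence of "becbbea"
Greedy scan:
  Position 0 ('b'): matches sub[0] = 'b'
  Position 1 ('e'): no match needed
  Position 2 ('c'): matches sub[1] = 'c'
  Position 3 ('b'): matches sub[2] = 'b'
  Position 4 ('b'): no match needed
  Position 5 ('e'): matches sub[3] = 'e'
  Position 6 ('a'): no match needed
All 4 characters matched => is a subsequence

1


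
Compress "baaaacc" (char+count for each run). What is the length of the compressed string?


Input: baaaacc
Runs:
  'b' x 1 => "b1"
  'a' x 4 => "a4"
  'c' x 2 => "c2"
Compressed: "b1a4c2"
Compressed length: 6

6


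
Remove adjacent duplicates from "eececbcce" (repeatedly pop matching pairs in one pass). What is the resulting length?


Input: eececbcce
Stack-based adjacent duplicate removal:
  Read 'e': push. Stack: e
  Read 'e': matches stack top 'e' => pop. Stack: (empty)
  Read 'c': push. Stack: c
  Read 'e': push. Stack: ce
  Read 'c': push. Stack: cec
  Read 'b': push. Stack: cecb
  Read 'c': push. Stack: cecbc
  Read 'c': matches stack top 'c' => pop. Stack: cecb
  Read 'e': push. Stack: cecbe
Final stack: "cecbe" (length 5)

5


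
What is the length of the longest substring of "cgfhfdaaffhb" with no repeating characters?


Input: "cgfhfdaaffhb"
Sliding window (track last position of each char):
  Position 0 ('c'): window [0,0] length 1 -- new best
  Position 1 ('g'): window [0,1] length 2 -- new best
  Position 2 ('f'): window [0,2] length 3 -- new best
  Position 3 ('h'): window [0,3] length 4 -- new best
  Position 4 ('f'): repeat (last at 2), move window start to 3
  Position 4 ('f'): window [3,4] length 2
  Position 5 ('d'): window [3,5] length 3
  Position 6 ('a'): window [3,6] length 4
  Position 7 ('a'): repeat (last at 6), move window start to 7
  Position 7 ('a'): window [7,7] length 1
  Position 8 ('f'): window [7,8] length 2
  Position 9 ('f'): repeat (last at 8), move window start to 9
  Position 9 ('f'): window [9,9] length 1
  Position 10 ('h'): window [9,10] length 2
  Position 11 ('b'): window [9,11] length 3
Longest substring with no repeats: "cgfh" with length 4

4


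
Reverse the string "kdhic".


Input: kdhic
Reading characters right to left:
  Position 4: 'c'
  Position 3: 'i'
  Position 2: 'h'
  Position 1: 'd'
  Position 0: 'k'
Reversed: cihdk

cihdk


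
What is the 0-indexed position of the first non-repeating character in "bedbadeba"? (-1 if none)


Input: bedbadeba
Character frequencies:
  'a': 2
  'b': 3
  'd': 2
  'e': 2
Scanning left to right for freq == 1:
  Position 0 ('b'): freq=3, skip
  Position 1 ('e'): freq=2, skip
  Position 2 ('d'): freq=2, skip
  Position 3 ('b'): freq=3, skip
  Position 4 ('a'): freq=2, skip
  Position 5 ('d'): freq=2, skip
  Position 6 ('e'): freq=2, skip
  Position 7 ('b'): freq=3, skip
  Position 8 ('a'): freq=2, skip
  No unique character found => answer = -1

-1


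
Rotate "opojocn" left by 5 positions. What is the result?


Input: "opojocn", rotate left by 5
First 5 characters: "opojo"
Remaining characters: "cn"
Concatenate remaining + first: "cn" + "opojo" = "cnopojo"

cnopojo


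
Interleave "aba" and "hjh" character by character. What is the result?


Interleaving "aba" and "hjh":
  Position 0: 'a' from first, 'h' from second => "ah"
  Position 1: 'b' from first, 'j' from second => "bj"
  Position 2: 'a' from first, 'h' from second => "ah"
Result: ahbjah

ahbjah


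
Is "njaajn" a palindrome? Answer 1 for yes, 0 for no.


Input: njaajn
Reversed: njaajn
  Compare pos 0 ('n') with pos 5 ('n'): match
  Compare pos 1 ('j') with pos 4 ('j'): match
  Compare pos 2 ('a') with pos 3 ('a'): match
Result: palindrome

1


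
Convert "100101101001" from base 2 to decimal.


Input: "100101101001" in base 2
Positional expansion:
  Digit '1' (value 1) x 2^11 = 2048
  Digit '0' (value 0) x 2^10 = 0
  Digit '0' (value 0) x 2^9 = 0
  Digit '1' (value 1) x 2^8 = 256
  Digit '0' (value 0) x 2^7 = 0
  Digit '1' (value 1) x 2^6 = 64
  Digit '1' (value 1) x 2^5 = 32
  Digit '0' (value 0) x 2^4 = 0
  Digit '1' (value 1) x 2^3 = 8
  Digit '0' (value 0) x 2^2 = 0
  Digit '0' (value 0) x 2^1 = 0
  Digit '1' (value 1) x 2^0 = 1
Sum = 2409

2409


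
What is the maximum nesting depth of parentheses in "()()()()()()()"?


Input: "()()()()()()()"
Tracking depth:
  Position 0 '(': depth becomes 1
  Position 1 ')': depth becomes 0
  Position 2 '(': depth becomes 1
  Position 3 ')': depth becomes 0
  Position 4 '(': depth becomes 1
  Position 5 ')': depth becomes 0
  Position 6 '(': depth becomes 1
  Position 7 ')': depth becomes 0
  Position 8 '(': depth becomes 1
  Position 9 ')': depth becomes 0
  Position 10 '(': depth becomes 1
  Position 11 ')': depth becomes 0
  Position 12 '(': depth becomes 1
  Position 13 ')': depth becomes 0
Maximum depth reached: 1

1


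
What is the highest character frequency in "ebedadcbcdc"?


Input: ebedadcbcdc
Character counts:
  'a': 1
  'b': 2
  'c': 3
  'd': 3
  'e': 2
Maximum frequency: 3

3


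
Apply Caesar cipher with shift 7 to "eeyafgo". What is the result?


Caesar cipher: shift "eeyafgo" by 7
  'e' (pos 4) + 7 = pos 11 = 'l'
  'e' (pos 4) + 7 = pos 11 = 'l'
  'y' (pos 24) + 7 = pos 5 = 'f'
  'a' (pos 0) + 7 = pos 7 = 'h'
  'f' (pos 5) + 7 = pos 12 = 'm'
  'g' (pos 6) + 7 = pos 13 = 'n'
  'o' (pos 14) + 7 = pos 21 = 'v'
Result: llfhmnv

llfhmnv


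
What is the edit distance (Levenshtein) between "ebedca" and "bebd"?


Computing edit distance: "ebedca" -> "bebd"
DP table:
           b    e    b    d
      0    1    2    3    4
  e   1    1    1    2    3
  b   2    1    2    1    2
  e   3    2    1    2    2
  d   4    3    2    2    2
  c   5    4    3    3    3
  a   6    5    4    4    4
Edit distance = dp[6][4] = 4

4


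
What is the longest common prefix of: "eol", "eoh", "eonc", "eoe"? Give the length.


Words: eol, eoh, eonc, eoe
  Position 0: all 'e' => match
  Position 1: all 'o' => match
  Position 2: ('l', 'h', 'n', 'e') => mismatch, stop
LCP = "eo" (length 2)

2


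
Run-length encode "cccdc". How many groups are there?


Input: cccdc
Scanning for consecutive runs:
  Group 1: 'c' x 3 (positions 0-2)
  Group 2: 'd' x 1 (positions 3-3)
  Group 3: 'c' x 1 (positions 4-4)
Total groups: 3

3


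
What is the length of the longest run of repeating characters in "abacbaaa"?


Input: "abacbaaa"
Scanning for longest run:
  Position 1 ('b'): new char, reset run to 1
  Position 2 ('a'): new char, reset run to 1
  Position 3 ('c'): new char, reset run to 1
  Position 4 ('b'): new char, reset run to 1
  Position 5 ('a'): new char, reset run to 1
  Position 6 ('a'): continues run of 'a', length=2
  Position 7 ('a'): continues run of 'a', length=3
Longest run: 'a' with length 3

3


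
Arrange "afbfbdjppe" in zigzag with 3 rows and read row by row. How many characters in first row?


Zigzag "afbfbdjppe" into 3 rows:
Placing characters:
  'a' => row 0
  'f' => row 1
  'b' => row 2
  'f' => row 1
  'b' => row 0
  'd' => row 1
  'j' => row 2
  'p' => row 1
  'p' => row 0
  'e' => row 1
Rows:
  Row 0: "abp"
  Row 1: "ffdpe"
  Row 2: "bj"
First row length: 3

3


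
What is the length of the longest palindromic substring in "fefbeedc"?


Input: "fefbeedc"
Checking substrings for palindromes:
  [0:3] "fef" (len 3) => palindrome
  [4:6] "ee" (len 2) => palindrome
Longest palindromic substring: "fef" with length 3

3


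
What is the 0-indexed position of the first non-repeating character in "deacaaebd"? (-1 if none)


Input: deacaaebd
Character frequencies:
  'a': 3
  'b': 1
  'c': 1
  'd': 2
  'e': 2
Scanning left to right for freq == 1:
  Position 0 ('d'): freq=2, skip
  Position 1 ('e'): freq=2, skip
  Position 2 ('a'): freq=3, skip
  Position 3 ('c'): unique! => answer = 3

3


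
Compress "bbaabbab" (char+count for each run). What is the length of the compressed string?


Input: bbaabbab
Runs:
  'b' x 2 => "b2"
  'a' x 2 => "a2"
  'b' x 2 => "b2"
  'a' x 1 => "a1"
  'b' x 1 => "b1"
Compressed: "b2a2b2a1b1"
Compressed length: 10

10


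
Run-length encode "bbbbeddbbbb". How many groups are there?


Input: bbbbeddbbbb
Scanning for consecutive runs:
  Group 1: 'b' x 4 (positions 0-3)
  Group 2: 'e' x 1 (positions 4-4)
  Group 3: 'd' x 2 (positions 5-6)
  Group 4: 'b' x 4 (positions 7-10)
Total groups: 4

4
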